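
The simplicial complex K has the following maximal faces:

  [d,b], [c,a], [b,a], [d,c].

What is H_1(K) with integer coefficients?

Take the total order a < b < c < d on the vertex set. Then K (dimension 1) consists of the simplices:

  0-simplices (4): a, b, c, d
  1-simplices (4): ab, ac, bd, cd

giving chain groups C_0 ≅ Z^4, C_1 ≅ Z^4.

∂_1: C_1 → C_0 is given by ∂[p,q] = [q] − [p].
As a 4×4 matrix over Z this has rank 3, with invariant factors (1,1,1).

Now H_k = ker ∂_k / im ∂_{k+1}, so:

  H_1: rank ker ∂_1 − rank ∂_2 = (4 − 3) − 0 = 1, and there is no ∂_2, so H_1 = Z.

H_1 ≅ Z.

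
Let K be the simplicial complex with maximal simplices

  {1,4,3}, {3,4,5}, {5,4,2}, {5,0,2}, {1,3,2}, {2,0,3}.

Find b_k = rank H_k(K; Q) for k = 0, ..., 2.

We work with the vertex ordering 0 < 1 < 2 < 3 < 4 < 5. The simplices of K, each written with vertices in increasing order, are:

  0-simplices (6): [0], [1], [2], [3], [4], [5]
  1-simplices (12): [0,2], [0,3], [0,5], [1,2], [1,3], [1,4], [2,3], [2,4], [2,5], [3,4], [3,5], [4,5]
  2-simplices (6): [0,2,3], [0,2,5], [1,2,3], [1,3,4], [2,4,5], [3,4,5]

giving chain groups C_0 ≅ Z^6, C_1 ≅ Z^12, C_2 ≅ Z^6.

∂_1: C_1 → C_0 maps an edge to its endpoints' difference, ∂[p,q] = q − p. For instance
  ∂[1,3] = [3] − [1].
The resulting 6×12 matrix has rank 5, and its Smith normal form has invariant factors (1,1,1,1,1).

∂_2: C_2 → C_1 acts by ∂[p,q,r] = [q,r] − [p,r] + [p,q]. For instance
  ∂[1,3,4] = [3,4] − [1,4] + [1,3],
  ∂[0,2,3] = [2,3] − [0,3] + [0,2].
The 12×6 boundary matrix has rank 6 and Smith normal form diag(1,1,1,1,1,1).

Reading off H_k = ker ∂_k / im ∂_{k+1}:

  H_0: rank C_0 − rank ∂_1 = 6 − 5 = 1, and the invariant factors of ∂_1 are all 1, so H_0 ≅ Z.
  H_1: rank ker ∂_1 − rank ∂_2 = (12 − 5) − 6 = 1, and the invariant factors of ∂_2 are all 1, so H_1 ≅ Z.
  H_2: rank ker ∂_2 − rank ∂_3 = (6 − 6) − 0 = 0, and there is no ∂_3, so H_2 ≅ 0.

As a check, the Euler characteristic is 6 − 12 + 6 = 0, which agrees with 1 − 1 + 0 = 0.

Hence the Betti numbers are b_0 = 1, b_1 = 1, b_2 = 0.

b_0 = 1, b_1 = 1, b_2 = 0.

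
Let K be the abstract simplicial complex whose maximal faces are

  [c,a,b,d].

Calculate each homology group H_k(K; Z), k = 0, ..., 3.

H_0 = Z,  H_1 = 0,  H_2 = 0,  H_3 = 0.

We work with the vertex ordering a < b < c < d. The simplices of K, each written with vertices in increasing order, are:

  0-simplices (4): a, b, c, d
  1-simplices (6): ab, ac, ad, bc, bd, cd
  2-simplices (4): abc, abd, acd, bcd
  3-simplices (1): abcd

so the chain groups are C_0 ≅ Z^4, C_1 ≅ Z^6, C_2 ≅ Z^4, C_3 ≅ Z^1.

∂_1: C_1 → C_0 is given by ∂[p,q] = [q] − [p]. For instance
  ∂ac = c − a.
As a 4×6 matrix over Z this has rank 3, with invariant factors (1,1,1).

The boundary map ∂_2: C_2 → C_1 maps a triangle to the signed sum of its edges. For instance
  ∂abd = bd − ad + ab,
  ∂bcd = cd − bd + bc.
As a 6×4 matrix over Z this has rank 3, with invariant factors (1,1,1).

The boundary map ∂_3: C_3 → C_2 sends each 3-simplex σ to the alternating sum Σ_i (−1)^i (σ with its i-th vertex removed). For instance
  ∂abcd = bcd − acd + abd − abc.
The resulting 4×1 matrix has rank 1, and its Smith normal form has invariant factors (1).

Computing H_k = (kernel of ∂_k) / (image of ∂_{k+1}):

  H_0: rank C_0 − rank ∂_1 = 4 − 3 = 1, and the invariant factors of ∂_1 are all 1, so H_0 ≅ Z.
  H_1: rank ker ∂_1 − rank ∂_2 = (6 − 3) − 3 = 0, and the invariant factors of ∂_2 are all 1, so H_1 ≅ 0.
  H_2: rank ker ∂_2 − rank ∂_3 = (4 − 3) − 1 = 0, and the invariant factors of ∂_3 are all 1, so H_2 ≅ 0.
  H_3: rank ker ∂_3 − rank ∂_4 = (1 − 1) − 0 = 0, and there is no ∂_4, so H_3 ≅ 0.

(K is a triangulation of the 3-simplex.)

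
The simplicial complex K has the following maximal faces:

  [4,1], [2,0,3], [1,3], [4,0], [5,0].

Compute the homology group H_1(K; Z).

H_1 ≅ Z.

Fix the vertex order 0 < 1 < 2 < 3 < 4 < 5 and write every simplex with vertices in increasing order. Then dim K = 2 and the simplices of K are:

  0-simplices (6): [0], [1], [2], [3], [4], [5]
  1-simplices (7): [0,2], [0,3], [0,4], [0,5], [1,3], [1,4], [2,3]
  2-simplices (1): [0,2,3]

Hence C_0 ≅ Z^6, C_1 ≅ Z^7, C_2 ≅ Z^1.

The boundary map ∂_1: C_1 → C_0 is given by ∂[p,q] = [q] − [p]. For instance
  ∂[1,3] = [3] − [1].
The 6×7 boundary matrix has rank 5 and Smith normal form diag(1,1,1,1,1).

The boundary map ∂_2: C_2 → C_1 maps a triangle to the signed sum of its edges. For instance
  ∂[0,2,3] = [2,3] − [0,3] + [0,2].
The resulting 7×1 matrix has rank 1, and its Smith normal form has invariant factors (1).

Now H_k = ker ∂_k / im ∂_{k+1}, so:

  H_1: rank ker ∂_1 − rank ∂_2 = (7 − 5) − 1 = 1, and the invariant factors of ∂_2 are all 1, so H_1 ≅ Z.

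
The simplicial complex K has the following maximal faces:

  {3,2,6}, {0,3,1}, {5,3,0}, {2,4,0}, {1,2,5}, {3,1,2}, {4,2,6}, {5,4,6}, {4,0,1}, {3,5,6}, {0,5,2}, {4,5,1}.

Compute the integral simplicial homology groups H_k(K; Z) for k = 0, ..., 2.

H_0 = Z,  H_1 = Z/2Z,  H_2 = 0.

We work with the vertex ordering 0 < 1 < 2 < 3 < 4 < 5 < 6. The simplices of K, each written with vertices in increasing order, are:

  0-simplices (7): [0], [1], [2], [3], [4], [5], [6]
  1-simplices (18): [0,1], [0,2], [0,3], [0,4], [0,5], [1,2], [1,3], [1,4], [1,5], [2,3], [2,4], [2,5], [2,6], [3,5], [3,6], [4,5], [4,6], [5,6]
  2-simplices (12): [0,1,3], [0,1,4], [0,2,4], [0,2,5], [0,3,5], [1,2,3], [1,2,5], [1,4,5], [2,3,6], [2,4,6], [3,5,6], [4,5,6]

Hence C_0 ≅ Z^7, C_1 ≅ Z^18, C_2 ≅ Z^12.

∂_1: C_1 → C_0 sends each edge [p,q] (with p < q) to q − p. For instance
  ∂[0,5] = [5] − [0].
This gives a 7×18 integer matrix of rank 6; reducing to Smith normal form yields diagonal entries (1,1,1,1,1,1).

The boundary map ∂_2: C_2 → C_1 maps a triangle to the signed sum of its edges. For instance
  ∂[2,4,6] = [4,6] − [2,6] + [2,4],
  ∂[0,2,5] = [2,5] − [0,5] + [0,2].
As a 18×12 matrix over Z this has rank 12, with invariant factors (1,1,1,1,1,1,1,1,1,1,1,2).

Now H_k = ker ∂_k / im ∂_{k+1}, so:

  H_0: rank C_0 − rank ∂_1 = 7 − 6 = 1, and the invariant factors of ∂_1 are all 1, so H_0 = Z.
  H_1: rank ker ∂_1 − rank ∂_2 = (18 − 6) − 12 = 0, and ∂_2 has invariant factor 2 > 1, so H_1 = Z/2Z.
  H_2: rank ker ∂_2 − rank ∂_3 = (12 − 12) − 0 = 0, and there is no ∂_3, so H_2 = 0.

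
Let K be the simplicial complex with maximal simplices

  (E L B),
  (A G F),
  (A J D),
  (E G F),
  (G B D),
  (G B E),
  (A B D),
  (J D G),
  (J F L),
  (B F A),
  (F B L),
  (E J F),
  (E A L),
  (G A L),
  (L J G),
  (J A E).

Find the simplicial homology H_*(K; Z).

H_0 = Z,  H_1 = Z^2,  H_2 = Z.

Fix the vertex order A < B < D < E < F < G < J < L and write every simplex with vertices in increasing order. Then dim K = 2 and the simplices of K are:

  0-simplices (8): A, B, D, E, F, G, J, L
  1-simplices (24): AB, AD, AE, AF, AG, AJ, AL, BD, BE, BF, BG, BL, DG, DJ, EF, EG, EJ, EL, FG, FJ, FL, GJ, GL, JL
  2-simplices (16): ABD, ABF, ADJ, AEJ, AEL, AFG, AGL, BDG, BEG, BEL, BFL, DGJ, EFG, EFJ, FJL, GJL

giving chain groups C_0 ≅ Z^8, C_1 ≅ Z^24, C_2 ≅ Z^16.

Boundary ∂_1: C_1 → C_0 maps an edge to its endpoints' difference, ∂[p,q] = q − p. For instance
  ∂DJ = J − D.
The 8×24 boundary matrix has rank 7 and Smith normal form diag(1,1,1,1,1,1,1).

∂_2: C_2 → C_1 acts by ∂[p,q,r] = [q,r] − [p,r] + [p,q]. For instance
  ∂GJL = JL − GL + GJ,
  ∂BEL = EL − BL + BE.
The 24×16 boundary matrix has rank 15 and Smith normal form diag(1,1,1,1,1,1,1,1,1,1,1,1,1,1,1).

From H_k ≅ ker(∂_k) / im(∂_{k+1}) we obtain:

  H_0: rank C_0 − rank ∂_1 = 8 − 7 = 1, and the invariant factors of ∂_1 are all 1, so H_0 = Z.
  H_1: rank ker ∂_1 − rank ∂_2 = (24 − 7) − 15 = 2, and the invariant factors of ∂_2 are all 1, so H_1 = Z^2.
  H_2: rank ker ∂_2 − rank ∂_3 = (16 − 15) − 0 = 1, and there is no ∂_3, so H_2 = Z.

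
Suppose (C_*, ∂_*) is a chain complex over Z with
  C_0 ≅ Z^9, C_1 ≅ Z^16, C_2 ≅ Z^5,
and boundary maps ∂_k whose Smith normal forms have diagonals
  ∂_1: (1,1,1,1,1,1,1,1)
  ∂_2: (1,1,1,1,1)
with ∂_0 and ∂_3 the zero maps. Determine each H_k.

H_0 = Z,  H_1 = Z^3,  H_2 = 0.

H_0: b_0 = 9 − 0 − 8 = 1; torsion from ∂_1 factors > 1: none. So H_0 = Z.
H_1: b_1 = 16 − 8 − 5 = 3; torsion from ∂_2 factors > 1: none. So H_1 = Z^3.
H_2: b_2 = 5 − 5 − 0 = 0; torsion from ∂_3 factors > 1: none. So H_2 = 0.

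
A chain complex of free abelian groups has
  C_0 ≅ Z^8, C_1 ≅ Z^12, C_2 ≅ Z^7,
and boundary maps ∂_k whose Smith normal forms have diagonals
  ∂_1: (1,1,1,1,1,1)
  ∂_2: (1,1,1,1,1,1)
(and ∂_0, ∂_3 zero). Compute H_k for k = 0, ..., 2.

H_0 ≅ Z^2,  H_1 = 0,  H_2 ≅ Z.

H_0: b_0 = 8 − 0 − 6 = 2; torsion from ∂_1 factors > 1: none. So H_0 ≅ Z^2.
H_1: b_1 = 12 − 6 − 6 = 0; torsion from ∂_2 factors > 1: none. So H_1 ≅ 0.
H_2: b_2 = 7 − 6 − 0 = 1; torsion from ∂_3 factors > 1: none. So H_2 ≅ Z.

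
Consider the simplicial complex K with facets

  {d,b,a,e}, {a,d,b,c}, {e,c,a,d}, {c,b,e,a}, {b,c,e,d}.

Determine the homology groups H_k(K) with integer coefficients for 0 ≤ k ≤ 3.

We work with the vertex ordering a < b < c < d < e. The simplices of K, each written with vertices in increasing order, are:

  0-simplices (5): a, b, c, d, e
  1-simplices (10): ab, ac, ad, ae, bc, bd, be, cd, ce, de
  2-simplices (10): abc, abd, abe, acd, ace, ade, bcd, bce, bde, cde
  3-simplices (5): abcd, abce, abde, acde, bcde

Hence C_0 ≅ Z^5, C_1 ≅ Z^10, C_2 ≅ Z^10, C_3 ≅ Z^5.

The boundary map ∂_1: C_1 → C_0 maps an edge to its endpoints' difference, ∂[p,q] = q − p. For instance
  ∂bc = c − b.
The 5×10 boundary matrix has rank 4 and Smith normal form diag(1,1,1,1).

∂_2: C_2 → C_1 acts by ∂[p,q,r] = [q,r] − [p,r] + [p,q]. For instance
  ∂bcd = cd − bd + bc,
  ∂bde = de − be + bd.
The 10×10 boundary matrix has rank 6 and Smith normal form diag(1,1,1,1,1,1).

Boundary ∂_3: C_3 → C_2 sends each 3-simplex σ to the alternating sum Σ_i (−1)^i (σ with its i-th vertex removed). For instance
  ∂abce = bce − ace + abe − abc,
  ∂acde = cde − ade + ace − acd.
The 10×5 boundary matrix has rank 4 and Smith normal form diag(1,1,1,1).

From H_k ≅ ker(∂_k) / im(∂_{k+1}) we obtain:

  H_0: rank C_0 − rank ∂_1 = 5 − 4 = 1, and the invariant factors of ∂_1 are all 1, so H_0 ≅ Z.
  H_1: rank ker ∂_1 − rank ∂_2 = (10 − 4) − 6 = 0, and the invariant factors of ∂_2 are all 1, so H_1 ≅ 0.
  H_2: rank ker ∂_2 − rank ∂_3 = (10 − 6) − 4 = 0, and the invariant factors of ∂_3 are all 1, so H_2 ≅ 0.
  H_3: rank ker ∂_3 − rank ∂_4 = (5 − 4) − 0 = 1, and there is no ∂_4, so H_3 ≅ Z.

H_0 ≅ Z,  H_1 = 0,  H_2 = 0,  H_3 ≅ Z.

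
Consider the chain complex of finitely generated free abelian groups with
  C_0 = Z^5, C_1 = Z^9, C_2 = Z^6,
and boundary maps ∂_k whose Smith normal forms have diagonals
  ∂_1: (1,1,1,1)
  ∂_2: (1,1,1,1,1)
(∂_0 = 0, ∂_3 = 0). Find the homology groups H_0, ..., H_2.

H_0 = Z,  H_1 = 0,  H_2 = Z.

H_0: b_0 = 5 − 0 − 4 = 1; torsion from ∂_1 factors > 1: none. So H_0 = Z.
H_1: b_1 = 9 − 4 − 5 = 0; torsion from ∂_2 factors > 1: none. So H_1 = 0.
H_2: b_2 = 6 − 5 − 0 = 1; torsion from ∂_3 factors > 1: none. So H_2 = Z.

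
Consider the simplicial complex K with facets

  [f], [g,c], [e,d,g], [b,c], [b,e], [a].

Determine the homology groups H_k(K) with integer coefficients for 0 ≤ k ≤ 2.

K has 7 vertices, 6 edges, 1 triangle.
rank ∂_0 = 0, rank ∂_1 = 4 ⇒ b_0 = 7 − 0 − 4 = 3; all invariant factors of ∂_1 are 1 so no torsion. So H_0 = Z^3.
rank ∂_1 = 4, rank ∂_2 = 1 ⇒ b_1 = 6 − 4 − 1 = 1; all invariant factors of ∂_2 are 1 so no torsion. So H_1 = Z.
rank ∂_2 = 1, rank ∂_3 = 0 ⇒ b_2 = 1 − 1 − 0 = 0. So H_2 = 0.

H_0 ≅ Z^3,  H_1 ≅ Z,  H_2 = 0.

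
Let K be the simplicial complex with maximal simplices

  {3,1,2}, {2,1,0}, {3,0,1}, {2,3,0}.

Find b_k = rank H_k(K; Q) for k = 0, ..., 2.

b_0 = 1, b_1 = 0, b_2 = 1.

Fix the vertex order 0 < 1 < 2 < 3 and write every simplex with vertices in increasing order. Then dim K = 2 and the simplices of K are:

  0-simplices (4): [0], [1], [2], [3]
  1-simplices (6): [0,1], [0,2], [0,3], [1,2], [1,3], [2,3]
  2-simplices (4): [0,1,2], [0,1,3], [0,2,3], [1,2,3]

Hence C_0 ≅ Z^4, C_1 ≅ Z^6, C_2 ≅ Z^4.

∂_1: C_1 → C_0 is given by ∂[p,q] = [q] − [p].
The 4×6 boundary matrix has rank 3 and Smith normal form diag(1,1,1).

The boundary map ∂_2: C_2 → C_1 acts by ∂[p,q,r] = [q,r] − [p,r] + [p,q]. For instance
  ∂[0,1,3] = [1,3] − [0,3] + [0,1],
  ∂[1,2,3] = [2,3] − [1,3] + [1,2].
This gives a 6×4 integer matrix of rank 3; reducing to Smith normal form yields diagonal entries (1,1,1).

From H_k ≅ ker(∂_k) / im(∂_{k+1}) we obtain:

  H_0: rank C_0 − rank ∂_1 = 4 − 3 = 1, and the invariant factors of ∂_1 are all 1, so H_0 ≅ Z.
  H_1: rank ker ∂_1 − rank ∂_2 = (6 − 3) − 3 = 0, and the invariant factors of ∂_2 are all 1, so H_1 ≅ 0.
  H_2: rank ker ∂_2 − rank ∂_3 = (4 − 3) − 0 = 1, and there is no ∂_3, so H_2 ≅ Z.

As a check, the Euler characteristic is 4 − 6 + 4 = 2, which agrees with 1 − 0 + 1 = 2.
(K is a triangulation of the 2-sphere S^2.)

Hence the Betti numbers are b_0 = 1, b_1 = 0, b_2 = 1.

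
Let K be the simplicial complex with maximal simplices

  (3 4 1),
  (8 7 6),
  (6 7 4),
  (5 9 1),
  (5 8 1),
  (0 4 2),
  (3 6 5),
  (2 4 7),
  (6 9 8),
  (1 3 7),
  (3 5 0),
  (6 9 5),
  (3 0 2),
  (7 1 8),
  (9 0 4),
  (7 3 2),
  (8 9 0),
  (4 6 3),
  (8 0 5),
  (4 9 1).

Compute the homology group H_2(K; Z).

Take the total order 0 < 1 < 2 < 3 < 4 < 5 < 6 < 7 < 8 < 9 on the vertex set. Then K (dimension 2) consists of the simplices:

  0-simplices (10): [0], [1], [2], [3], [4], [5], [6], [7], [8], [9]
  1-simplices (30): (30 of them)
  2-simplices (20): (20 of them)

so the chain groups are C_0 ≅ Z^10, C_1 ≅ Z^30, C_2 ≅ Z^20.

The boundary map ∂_1: C_1 → C_0 is given by ∂[p,q] = [q] − [p].
This gives a 10×30 integer matrix of rank 9; reducing to Smith normal form yields diagonal entries (1,1,1,1,1,1,1,1,1).

The boundary map ∂_2: C_2 → C_1 acts by ∂[p,q,r] = [q,r] − [p,r] + [p,q]. For instance
  ∂[0,2,3] = [2,3] − [0,3] + [0,2],
  ∂[0,8,9] = [8,9] − [0,9] + [0,8].
This gives a 30×20 integer matrix of rank 20; reducing to Smith normal form yields diagonal entries (1,1,1,1,1,1,1,1,1,1,1,1,1,1,1,1,1,1,1,2).

From H_k ≅ ker(∂_k) / im(∂_{k+1}) we obtain:

  H_2: rank ker ∂_2 − rank ∂_3 = (20 − 20) − 0 = 0, and there is no ∂_3, so H_2 ≅ 0.

H_2 ≅ 0.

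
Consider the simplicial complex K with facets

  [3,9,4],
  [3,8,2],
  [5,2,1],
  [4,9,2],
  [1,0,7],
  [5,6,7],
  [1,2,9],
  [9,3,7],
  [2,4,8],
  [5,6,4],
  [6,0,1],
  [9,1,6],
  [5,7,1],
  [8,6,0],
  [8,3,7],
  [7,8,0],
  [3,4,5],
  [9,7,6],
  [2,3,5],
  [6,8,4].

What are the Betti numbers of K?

b_0 = 1, b_1 = 1, b_2 = 0.

We work with the vertex ordering 0 < 1 < 2 < 3 < 4 < 5 < 6 < 7 < 8 < 9. The simplices of K, each written with vertices in increasing order, are:

  0-simplices (10): [0], [1], [2], [3], [4], [5], [6], [7], [8], [9]
  1-simplices (30): (30 of them)
  2-simplices (20): (20 of them)

so the chain groups are C_0 ≅ Z^10, C_1 ≅ Z^30, C_2 ≅ Z^20.

∂_1: C_1 → C_0 is given by ∂[p,q] = [q] − [p]. For instance
  ∂[1,5] = [5] − [1].
The 10×30 boundary matrix has rank 9 and Smith normal form diag(1,1,1,1,1,1,1,1,1).

Boundary ∂_2: C_2 → C_1 maps a triangle to the signed sum of its edges. For instance
  ∂[2,3,5] = [3,5] − [2,5] + [2,3],
  ∂[1,2,9] = [2,9] − [1,9] + [1,2].
The 30×20 boundary matrix has rank 20 and Smith normal form diag(1,1,1,1,1,1,1,1,1,1,1,1,1,1,1,1,1,1,1,2).

Now H_k = ker ∂_k / im ∂_{k+1}, so:

  H_0: rank C_0 − rank ∂_1 = 10 − 9 = 1, and the invariant factors of ∂_1 are all 1, so H_0 = Z.
  H_1: rank ker ∂_1 − rank ∂_2 = (30 − 9) − 20 = 1, and ∂_2 has invariant factor 2 > 1, so H_1 = Z ⊕ Z/2.
  H_2: rank ker ∂_2 − rank ∂_3 = (20 − 20) − 0 = 0, and there is no ∂_3, so H_2 = 0.

As a check, the Euler characteristic is 10 − 30 + 20 = 0, which agrees with 1 − 1 + 0 = 0.
(K is a triangulation of the Klein bottle.)

Hence the Betti numbers are b_0 = 1, b_1 = 1, b_2 = 0.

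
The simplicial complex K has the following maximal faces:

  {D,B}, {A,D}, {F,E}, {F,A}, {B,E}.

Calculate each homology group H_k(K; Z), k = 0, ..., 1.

H_0 = Z,  H_1 = Z.

Take the total order A < B < D < E < F on the vertex set. Then K (dimension 1) consists of the simplices:

  0-simplices (5): A, B, D, E, F
  1-simplices (5): AD, AF, BD, BE, EF

so the chain groups are C_0 ≅ Z^5, C_1 ≅ Z^5.

∂_1: C_1 → C_0 sends each edge [p,q] (with p < q) to q − p. For instance
  ∂AD = D − A.
As a 5×5 matrix over Z this has rank 4, with invariant factors (1,1,1,1).

Computing H_k = (kernel of ∂_k) / (image of ∂_{k+1}):

  H_0: rank C_0 − rank ∂_1 = 5 − 4 = 1, and the invariant factors of ∂_1 are all 1, so H_0 ≅ Z.
  H_1: rank ker ∂_1 − rank ∂_2 = (5 − 4) − 0 = 1, and there is no ∂_2, so H_1 ≅ Z.

As a check, the Euler characteristic is 5 − 5 = 0, which agrees with 1 − 1 = 0.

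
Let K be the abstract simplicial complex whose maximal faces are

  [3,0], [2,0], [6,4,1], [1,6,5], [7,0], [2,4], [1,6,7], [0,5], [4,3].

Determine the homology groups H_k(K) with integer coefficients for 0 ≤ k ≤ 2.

H_0 ≅ Z,  H_1 ≅ Z^3,  H_2 = 0.

Order the vertices as 0 < 1 < 2 < 3 < 4 < 5 < 6 < 7. Listing each simplex with vertices in this order, K has dimension 2 with simplices:

  0-simplices (8): [0], [1], [2], [3], [4], [5], [6], [7]
  1-simplices (13): [0,2], [0,3], [0,5], [0,7], [1,4], [1,5], [1,6], [1,7], [2,4], [3,4], [4,6], [5,6], [6,7]
  2-simplices (3): [1,4,6], [1,5,6], [1,6,7]

so the chain groups are C_0 ≅ Z^8, C_1 ≅ Z^13, C_2 ≅ Z^3.

The boundary map ∂_1: C_1 → C_0 maps an edge to its endpoints' difference, ∂[p,q] = q − p. For instance
  ∂[0,5] = [5] − [0].
This gives a 8×13 integer matrix of rank 7; reducing to Smith normal form yields diagonal entries (1,1,1,1,1,1,1).

Boundary ∂_2: C_2 → C_1 maps a triangle to the signed sum of its edges. For instance
  ∂[1,5,6] = [5,6] − [1,6] + [1,5],
  ∂[1,6,7] = [6,7] − [1,7] + [1,6].
The resulting 13×3 matrix has rank 3, and its Smith normal form has invariant factors (1,1,1).

Computing H_k = (kernel of ∂_k) / (image of ∂_{k+1}):

  H_0: rank C_0 − rank ∂_1 = 8 − 7 = 1, and the invariant factors of ∂_1 are all 1, so H_0 = Z.
  H_1: rank ker ∂_1 − rank ∂_2 = (13 − 7) − 3 = 3, and the invariant factors of ∂_2 are all 1, so H_1 = Z^3.
  H_2: rank ker ∂_2 − rank ∂_3 = (3 − 3) − 0 = 0, and there is no ∂_3, so H_2 = 0.

As a check, the Euler characteristic is 8 − 13 + 3 = -2, which agrees with 1 − 3 + 0 = -2.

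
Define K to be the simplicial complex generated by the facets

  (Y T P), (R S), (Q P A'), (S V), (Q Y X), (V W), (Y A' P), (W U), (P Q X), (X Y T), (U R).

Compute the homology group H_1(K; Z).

Fix the vertex order P < Q < R < S < T < U < V < W < X < Y < A' and write every simplex with vertices in increasing order. Then dim K = 2 and the simplices of K are:

  0-simplices (11): [P], [Q], [R], [S], [T], [U], [V], [W], [X], [Y], [A']
  1-simplices (17): [P,Q], [P,T], [P,X], [P,Y], [P,A'], [Q,X], [Q,Y], [Q,A'], [R,S], [R,U], [S,V], [T,X], [T,Y], [U,W], [V,W], [X,Y], [Y,A']
  2-simplices (6): [P,Q,X], [P,Q,A'], [P,T,Y], [P,Y,A'], [Q,X,Y], [T,X,Y]

Hence C_0 ≅ Z^11, C_1 ≅ Z^17, C_2 ≅ Z^6.

Boundary ∂_1: C_1 → C_0 is given by ∂[p,q] = [q] − [p].
As a 11×17 matrix over Z this has rank 9, with invariant factors (1,1,1,1,1,1,1,1,1).

∂_2: C_2 → C_1 maps a triangle to the signed sum of its edges. For instance
  ∂[Q,X,Y] = [X,Y] − [Q,Y] + [Q,X],
  ∂[P,T,Y] = [T,Y] − [P,Y] + [P,T].
This gives a 17×6 integer matrix of rank 6; reducing to Smith normal form yields diagonal entries (1,1,1,1,1,1).

Computing H_k = (kernel of ∂_k) / (image of ∂_{k+1}):

  H_1: rank ker ∂_1 − rank ∂_2 = (17 − 9) − 6 = 2, and the invariant factors of ∂_2 are all 1, so H_1 ≅ Z^2.

H_1 ≅ Z^2.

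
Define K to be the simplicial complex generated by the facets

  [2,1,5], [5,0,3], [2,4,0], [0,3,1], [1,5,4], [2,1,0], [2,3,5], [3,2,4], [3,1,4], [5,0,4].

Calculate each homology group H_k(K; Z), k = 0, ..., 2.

Take the total order 0 < 1 < 2 < 3 < 4 < 5 on the vertex set. Then K (dimension 2) consists of the simplices:

  0-simplices (6): [0], [1], [2], [3], [4], [5]
  1-simplices (15): [0,1], [0,2], [0,3], [0,4], [0,5], [1,2], [1,3], [1,4], [1,5], [2,3], [2,4], [2,5], [3,4], [3,5], [4,5]
  2-simplices (10): [0,1,2], [0,1,3], [0,2,4], [0,3,5], [0,4,5], [1,2,5], [1,3,4], [1,4,5], [2,3,4], [2,3,5]

Hence C_0 ≅ Z^6, C_1 ≅ Z^15, C_2 ≅ Z^10.

The boundary map ∂_1: C_1 → C_0 sends each edge [p,q] (with p < q) to q − p. For instance
  ∂[1,5] = [5] − [1].
The resulting 6×15 matrix has rank 5, and its Smith normal form has invariant factors (1,1,1,1,1).

Boundary ∂_2: C_2 → C_1 sends each 2-simplex [p,q,r] to [q,r] − [p,r] + [p,q]. For instance
  ∂[0,4,5] = [4,5] − [0,5] + [0,4],
  ∂[0,3,5] = [3,5] − [0,5] + [0,3].
This gives a 15×10 integer matrix of rank 10; reducing to Smith normal form yields diagonal entries (1,1,1,1,1,1,1,1,1,2).

Computing H_k = (kernel of ∂_k) / (image of ∂_{k+1}):

  H_0: rank C_0 − rank ∂_1 = 6 − 5 = 1, and the invariant factors of ∂_1 are all 1, so H_0 = Z.
  H_1: rank ker ∂_1 − rank ∂_2 = (15 − 5) − 10 = 0, and ∂_2 has invariant factor 2 > 1, so H_1 = Z/2.
  H_2: rank ker ∂_2 − rank ∂_3 = (10 − 10) − 0 = 0, and there is no ∂_3, so H_2 = 0.

As a check, the Euler characteristic is 6 − 15 + 10 = 1, which agrees with 1 − 0 + 0 = 1.

H_0 ≅ Z,  H_1 ≅ Z/2,  H_2 = 0.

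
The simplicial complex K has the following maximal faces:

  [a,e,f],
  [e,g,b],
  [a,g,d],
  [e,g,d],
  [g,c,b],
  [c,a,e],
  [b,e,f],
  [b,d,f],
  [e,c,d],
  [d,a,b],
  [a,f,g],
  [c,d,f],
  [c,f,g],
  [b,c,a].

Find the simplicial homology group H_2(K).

Fix the vertex order a < b < c < d < e < f < g and write every simplex with vertices in increasing order. Then dim K = 2 and the simplices of K are:

  0-simplices (7): a, b, c, d, e, f, g
  1-simplices (21): ab, ac, ad, ae, af, ag, bc, bd, be, bf, bg, cd, ce, cf, cg, de, df, dg, ef, eg, fg
  2-simplices (14): abc, abd, ace, adg, aef, afg, bcg, bdf, bef, beg, cde, cdf, cfg, deg

Hence C_0 ≅ Z^7, C_1 ≅ Z^21, C_2 ≅ Z^14.

The boundary map ∂_1: C_1 → C_0 maps an edge to its endpoints' difference, ∂[p,q] = q − p. For instance
  ∂ab = b − a.
This gives a 7×21 integer matrix of rank 6; reducing to Smith normal form yields diagonal entries (1,1,1,1,1,1).

∂_2: C_2 → C_1 sends each 2-simplex [p,q,r] to [q,r] − [p,r] + [p,q]. For instance
  ∂ace = ce − ae + ac,
  ∂bef = ef − bf + be.
As a 21×14 matrix over Z this has rank 13, with invariant factors (1,1,1,1,1,1,1,1,1,1,1,1,1).

Reading off H_k = ker ∂_k / im ∂_{k+1}:

  H_2: rank ker ∂_2 − rank ∂_3 = (14 − 13) − 0 = 1, and there is no ∂_3, so H_2 = Z.

(K is a triangulation of the torus T^2.)

H_2 = Z.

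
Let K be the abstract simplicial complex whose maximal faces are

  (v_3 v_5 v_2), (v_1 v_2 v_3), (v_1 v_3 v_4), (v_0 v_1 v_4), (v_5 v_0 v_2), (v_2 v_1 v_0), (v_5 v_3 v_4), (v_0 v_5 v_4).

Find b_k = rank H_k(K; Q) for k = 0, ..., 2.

b_0 = 1, b_1 = 0, b_2 = 1.

Take the total order v_0 < v_1 < v_2 < v_3 < v_4 < v_5 on the vertex set. Then K (dimension 2) consists of the simplices:

  0-simplices (6): [v_0], [v_1], [v_2], [v_3], [v_4], [v_5]
  1-simplices (12): [v_0,v_1], [v_0,v_2], [v_0,v_4], [v_0,v_5], [v_1,v_2], [v_1,v_3], [v_1,v_4], [v_2,v_3], [v_2,v_5], [v_3,v_4], [v_3,v_5], [v_4,v_5]
  2-simplices (8): [v_0,v_1,v_2], [v_0,v_1,v_4], [v_0,v_2,v_5], [v_0,v_4,v_5], [v_1,v_2,v_3], [v_1,v_3,v_4], [v_2,v_3,v_5], [v_3,v_4,v_5]

giving chain groups C_0 ≅ Z^6, C_1 ≅ Z^12, C_2 ≅ Z^8.

Boundary ∂_1: C_1 → C_0 sends each edge [p,q] (with p < q) to q − p.
The 6×12 boundary matrix has rank 5 and Smith normal form diag(1,1,1,1,1).

∂_2: C_2 → C_1 sends each 2-simplex [p,q,r] to [q,r] − [p,r] + [p,q]. For instance
  ∂[v_0,v_1,v_2] = [v_1,v_2] − [v_0,v_2] + [v_0,v_1],
  ∂[v_0,v_4,v_5] = [v_4,v_5] − [v_0,v_5] + [v_0,v_4].
As a 12×8 matrix over Z this has rank 7, with invariant factors (1,1,1,1,1,1,1).

Reading off H_k = ker ∂_k / im ∂_{k+1}:

  H_0: rank C_0 − rank ∂_1 = 6 − 5 = 1, and the invariant factors of ∂_1 are all 1, so H_0 ≅ Z.
  H_1: rank ker ∂_1 − rank ∂_2 = (12 − 5) − 7 = 0, and the invariant factors of ∂_2 are all 1, so H_1 ≅ 0.
  H_2: rank ker ∂_2 − rank ∂_3 = (8 − 7) − 0 = 1, and there is no ∂_3, so H_2 ≅ Z.

As a check, the Euler characteristic is 6 − 12 + 8 = 2, which agrees with 1 − 0 + 1 = 2.

Hence the Betti numbers are b_0 = 1, b_1 = 0, b_2 = 1.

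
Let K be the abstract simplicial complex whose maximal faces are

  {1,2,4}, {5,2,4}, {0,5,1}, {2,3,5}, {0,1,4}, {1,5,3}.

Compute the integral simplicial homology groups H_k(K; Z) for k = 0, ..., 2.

We work with the vertex ordering 0 < 1 < 2 < 3 < 4 < 5. The simplices of K, each written with vertices in increasing order, are:

  0-simplices (6): [0], [1], [2], [3], [4], [5]
  1-simplices (12): [0,1], [0,4], [0,5], [1,2], [1,3], [1,4], [1,5], [2,3], [2,4], [2,5], [3,5], [4,5]
  2-simplices (6): [0,1,4], [0,1,5], [1,2,4], [1,3,5], [2,3,5], [2,4,5]

Hence C_0 ≅ Z^6, C_1 ≅ Z^12, C_2 ≅ Z^6.

Boundary ∂_1: C_1 → C_0 maps an edge to its endpoints' difference, ∂[p,q] = q − p. For instance
  ∂[1,5] = [5] − [1].
This gives a 6×12 integer matrix of rank 5; reducing to Smith normal form yields diagonal entries (1,1,1,1,1).

Boundary ∂_2: C_2 → C_1 acts by ∂[p,q,r] = [q,r] − [p,r] + [p,q]. For instance
  ∂[1,2,4] = [2,4] − [1,4] + [1,2],
  ∂[0,1,4] = [1,4] − [0,4] + [0,1].
This gives a 12×6 integer matrix of rank 6; reducing to Smith normal form yields diagonal entries (1,1,1,1,1,1).

From H_k ≅ ker(∂_k) / im(∂_{k+1}) we obtain:

  H_0: rank C_0 − rank ∂_1 = 6 − 5 = 1, and the invariant factors of ∂_1 are all 1, so H_0 = Z.
  H_1: rank ker ∂_1 − rank ∂_2 = (12 − 5) − 6 = 1, and the invariant factors of ∂_2 are all 1, so H_1 = Z.
  H_2: rank ker ∂_2 − rank ∂_3 = (6 − 6) − 0 = 0, and there is no ∂_3, so H_2 = 0.

As a check, the Euler characteristic is 6 − 12 + 6 = 0, which agrees with 1 − 1 + 0 = 0.

H_0 ≅ Z,  H_1 ≅ Z,  H_2 = 0.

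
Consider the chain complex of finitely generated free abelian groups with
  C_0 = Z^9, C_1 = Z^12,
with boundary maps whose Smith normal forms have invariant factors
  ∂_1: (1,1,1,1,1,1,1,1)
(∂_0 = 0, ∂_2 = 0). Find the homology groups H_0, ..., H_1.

H_0 = Z,  H_1 = Z^4.

H_0: b_0 = 9 − 0 − 8 = 1; torsion from ∂_1 factors > 1: none. So H_0 = Z.
H_1: b_1 = 12 − 8 − 0 = 4; torsion from ∂_2 factors > 1: none. So H_1 = Z^4.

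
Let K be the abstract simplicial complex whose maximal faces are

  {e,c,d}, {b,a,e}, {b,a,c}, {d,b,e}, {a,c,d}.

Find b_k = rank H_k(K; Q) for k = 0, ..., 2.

b_0 = 1, b_1 = 1, b_2 = 0.

K has 5 vertices, 10 edges, 5 triangles.
rank ∂_0 = 0, rank ∂_1 = 4 ⇒ b_0 = 5 − 0 − 4 = 1; all invariant factors of ∂_1 are 1 so no torsion. So H_0 ≅ Z.
rank ∂_1 = 4, rank ∂_2 = 5 ⇒ b_1 = 10 − 4 − 5 = 1; all invariant factors of ∂_2 are 1 so no torsion. So H_1 ≅ Z.
rank ∂_2 = 5, rank ∂_3 = 0 ⇒ b_2 = 5 − 5 − 0 = 0. So H_2 ≅ 0.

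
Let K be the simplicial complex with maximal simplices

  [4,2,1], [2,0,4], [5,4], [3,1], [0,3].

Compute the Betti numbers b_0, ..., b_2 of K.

We work with the vertex ordering 0 < 1 < 2 < 3 < 4 < 5. The simplices of K, each written with vertices in increasing order, are:

  0-simplices (6): [0], [1], [2], [3], [4], [5]
  1-simplices (8): [0,2], [0,3], [0,4], [1,2], [1,3], [1,4], [2,4], [4,5]
  2-simplices (2): [0,2,4], [1,2,4]

giving chain groups C_0 ≅ Z^6, C_1 ≅ Z^8, C_2 ≅ Z^2.

The boundary map ∂_1: C_1 → C_0 is given by ∂[p,q] = [q] − [p]. For instance
  ∂[4,5] = [5] − [4].
The 6×8 boundary matrix has rank 5 and Smith normal form diag(1,1,1,1,1).

∂_2: C_2 → C_1 sends each 2-simplex [p,q,r] to [q,r] − [p,r] + [p,q]. For instance
  ∂[1,2,4] = [2,4] − [1,4] + [1,2],
  ∂[0,2,4] = [2,4] − [0,4] + [0,2].
The resulting 8×2 matrix has rank 2, and its Smith normal form has invariant factors (1,1).

From H_k ≅ ker(∂_k) / im(∂_{k+1}) we obtain:

  H_0: rank C_0 − rank ∂_1 = 6 − 5 = 1, and the invariant factors of ∂_1 are all 1, so H_0 ≅ Z.
  H_1: rank ker ∂_1 − rank ∂_2 = (8 − 5) − 2 = 1, and the invariant factors of ∂_2 are all 1, so H_1 ≅ Z.
  H_2: rank ker ∂_2 − rank ∂_3 = (2 − 2) − 0 = 0, and there is no ∂_3, so H_2 ≅ 0.

As a check, the Euler characteristic is 6 − 8 + 2 = 0, which agrees with 1 − 1 + 0 = 0.

Hence the Betti numbers are b_0 = 1, b_1 = 1, b_2 = 0.

b_0 = 1, b_1 = 1, b_2 = 0.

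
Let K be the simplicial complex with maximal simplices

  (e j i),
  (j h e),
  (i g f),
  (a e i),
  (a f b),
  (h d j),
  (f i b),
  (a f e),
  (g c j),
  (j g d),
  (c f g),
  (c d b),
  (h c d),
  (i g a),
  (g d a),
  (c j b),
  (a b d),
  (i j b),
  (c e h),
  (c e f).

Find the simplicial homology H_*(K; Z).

H_0 = Z,  H_1 = Z × Z/2,  H_2 = 0.

We work with the vertex ordering a < b < c < d < e < f < g < h < i < j. The simplices of K, each written with vertices in increasing order, are:

  0-simplices (10): a, b, c, d, e, f, g, h, i, j
  1-simplices (30): ab, ad, ae, af, ag, ai, bc, bd, bf, bi, bj, cd, ce, cf, cg, ch, cj, dg, dh, dj, ef, eh, ei, ej, fg, fi, gi, gj, hj, ij
  2-simplices (20): abd, abf, adg, aef, aei, agi, bcd, bcj, bfi, bij, cdh, cef, ceh, cfg, cgj, dgj, dhj, ehj, eij, fgi

Hence C_0 ≅ Z^10, C_1 ≅ Z^30, C_2 ≅ Z^20.

∂_1: C_1 → C_0 is given by ∂[p,q] = [q] − [p]. For instance
  ∂cf = f − c.
As a 10×30 matrix over Z this has rank 9, with invariant factors (1,1,1,1,1,1,1,1,1).

Boundary ∂_2: C_2 → C_1 acts by ∂[p,q,r] = [q,r] − [p,r] + [p,q]. For instance
  ∂ehj = hj − ej + eh,
  ∂cef = ef − cf + ce.
As a 30×20 matrix over Z this has rank 20, with invariant factors (1,1,1,1,1,1,1,1,1,1,1,1,1,1,1,1,1,1,1,2).

Now H_k = ker ∂_k / im ∂_{k+1}, so:

  H_0: rank C_0 − rank ∂_1 = 10 − 9 = 1, and the invariant factors of ∂_1 are all 1, so H_0 = Z.
  H_1: rank ker ∂_1 − rank ∂_2 = (30 − 9) − 20 = 1, and ∂_2 has invariant factor 2 > 1, so H_1 = Z × Z/2.
  H_2: rank ker ∂_2 − rank ∂_3 = (20 − 20) − 0 = 0, and there is no ∂_3, so H_2 = 0.

(K is a triangulation of the Klein bottle.)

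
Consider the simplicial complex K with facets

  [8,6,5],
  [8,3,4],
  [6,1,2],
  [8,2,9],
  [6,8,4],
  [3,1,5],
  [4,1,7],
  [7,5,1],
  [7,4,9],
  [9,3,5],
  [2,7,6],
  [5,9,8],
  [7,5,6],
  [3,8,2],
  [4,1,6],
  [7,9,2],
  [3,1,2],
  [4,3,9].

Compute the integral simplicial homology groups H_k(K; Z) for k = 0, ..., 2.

K has 9 vertices, 27 edges, 18 triangles.
rank ∂_0 = 0, rank ∂_1 = 8 ⇒ b_0 = 9 − 0 − 8 = 1; all invariant factors of ∂_1 are 1 so no torsion. So H_0 = Z.
rank ∂_1 = 8, rank ∂_2 = 18 ⇒ b_1 = 27 − 8 − 18 = 1; ∂_2 has invariant factor(s) [2] giving torsion. So H_1 = Z ⊕ Z/2.
rank ∂_2 = 18, rank ∂_3 = 0 ⇒ b_2 = 18 − 18 − 0 = 0. So H_2 = 0.

H_0 = Z,  H_1 = Z ⊕ Z/2,  H_2 = 0.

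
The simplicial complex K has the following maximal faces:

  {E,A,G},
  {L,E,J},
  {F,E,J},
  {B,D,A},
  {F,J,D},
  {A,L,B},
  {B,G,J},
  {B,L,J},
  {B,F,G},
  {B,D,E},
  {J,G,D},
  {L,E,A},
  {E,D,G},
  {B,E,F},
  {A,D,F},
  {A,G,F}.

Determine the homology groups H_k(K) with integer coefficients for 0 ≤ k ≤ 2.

H_0 ≅ Z,  H_1 ≅ Z^2,  H_2 ≅ Z.

K has 8 vertices, 24 edges, 16 triangles.
rank ∂_0 = 0, rank ∂_1 = 7 ⇒ b_0 = 8 − 0 − 7 = 1; all invariant factors of ∂_1 are 1 so no torsion. So H_0 ≅ Z.
rank ∂_1 = 7, rank ∂_2 = 15 ⇒ b_1 = 24 − 7 − 15 = 2; all invariant factors of ∂_2 are 1 so no torsion. So H_1 ≅ Z^2.
rank ∂_2 = 15, rank ∂_3 = 0 ⇒ b_2 = 16 − 15 − 0 = 1. So H_2 ≅ Z.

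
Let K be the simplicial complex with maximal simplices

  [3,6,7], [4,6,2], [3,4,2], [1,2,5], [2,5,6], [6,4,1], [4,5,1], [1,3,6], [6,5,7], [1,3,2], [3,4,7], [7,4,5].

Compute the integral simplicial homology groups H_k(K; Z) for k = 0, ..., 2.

Fix the vertex order 1 < 2 < 3 < 4 < 5 < 6 < 7 and write every simplex with vertices in increasing order. Then dim K = 2 and the simplices of K are:

  0-simplices (7): [1], [2], [3], [4], [5], [6], [7]
  1-simplices (18): [1,2], [1,3], [1,4], [1,5], [1,6], [2,3], [2,4], [2,5], [2,6], [3,4], [3,6], [3,7], [4,5], [4,6], [4,7], [5,6], [5,7], [6,7]
  2-simplices (12): [1,2,3], [1,2,5], [1,3,6], [1,4,5], [1,4,6], [2,3,4], [2,4,6], [2,5,6], [3,4,7], [3,6,7], [4,5,7], [5,6,7]

so the chain groups are C_0 ≅ Z^7, C_1 ≅ Z^18, C_2 ≅ Z^12.

The boundary map ∂_1: C_1 → C_0 is given by ∂[p,q] = [q] − [p]. For instance
  ∂[1,6] = [6] − [1].
This gives a 7×18 integer matrix of rank 6; reducing to Smith normal form yields diagonal entries (1,1,1,1,1,1).

Boundary ∂_2: C_2 → C_1 sends each 2-simplex [p,q,r] to [q,r] − [p,r] + [p,q]. For instance
  ∂[1,4,6] = [4,6] − [1,6] + [1,4],
  ∂[1,2,3] = [2,3] − [1,3] + [1,2].
The resulting 18×12 matrix has rank 12, and its Smith normal form has invariant factors (1,1,1,1,1,1,1,1,1,1,1,2).

From H_k ≅ ker(∂_k) / im(∂_{k+1}) we obtain:

  H_0: rank C_0 − rank ∂_1 = 7 − 6 = 1, and the invariant factors of ∂_1 are all 1, so H_0 = Z.
  H_1: rank ker ∂_1 − rank ∂_2 = (18 − 6) − 12 = 0, and ∂_2 has invariant factor 2 > 1, so H_1 = Z/2.
  H_2: rank ker ∂_2 − rank ∂_3 = (12 − 12) − 0 = 0, and there is no ∂_3, so H_2 = 0.

(K is a triangulation of the real projective plane RP^2.)

H_0 = Z,  H_1 = Z/2,  H_2 = 0.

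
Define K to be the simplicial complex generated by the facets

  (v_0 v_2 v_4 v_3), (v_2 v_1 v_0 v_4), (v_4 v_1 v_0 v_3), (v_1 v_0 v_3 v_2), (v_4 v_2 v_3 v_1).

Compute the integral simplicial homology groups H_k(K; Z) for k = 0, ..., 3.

H_0 = Z,  H_1 = 0,  H_2 = 0,  H_3 = Z.

K has 5 vertices, 10 edges, 10 triangles, 5 3-simplices.
rank ∂_0 = 0, rank ∂_1 = 4 ⇒ b_0 = 5 − 0 − 4 = 1; all invariant factors of ∂_1 are 1 so no torsion. So H_0 = Z.
rank ∂_1 = 4, rank ∂_2 = 6 ⇒ b_1 = 10 − 4 − 6 = 0; all invariant factors of ∂_2 are 1 so no torsion. So H_1 = 0.
rank ∂_2 = 6, rank ∂_3 = 4 ⇒ b_2 = 10 − 6 − 4 = 0; all invariant factors of ∂_3 are 1 so no torsion. So H_2 = 0.
rank ∂_3 = 4, rank ∂_4 = 0 ⇒ b_3 = 5 − 4 − 0 = 1. So H_3 = Z.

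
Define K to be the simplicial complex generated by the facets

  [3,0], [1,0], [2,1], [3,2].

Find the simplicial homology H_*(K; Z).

Take the total order 0 < 1 < 2 < 3 on the vertex set. Then K (dimension 1) consists of the simplices:

  0-simplices (4): [0], [1], [2], [3]
  1-simplices (4): [0,1], [0,3], [1,2], [2,3]

so the chain groups are C_0 ≅ Z^4, C_1 ≅ Z^4.

The boundary map ∂_1: C_1 → C_0 is given by ∂[p,q] = [q] − [p]. For instance
  ∂[1,2] = [2] − [1].
The 4×4 boundary matrix has rank 3 and Smith normal form diag(1,1,1).

From H_k ≅ ker(∂_k) / im(∂_{k+1}) we obtain:

  H_0: rank C_0 − rank ∂_1 = 4 − 3 = 1, and the invariant factors of ∂_1 are all 1, so H_0 ≅ Z.
  H_1: rank ker ∂_1 − rank ∂_2 = (4 − 3) − 0 = 1, and there is no ∂_2, so H_1 ≅ Z.

(K is a triangulation of the circle S^1.)

H_0 ≅ Z,  H_1 ≅ Z.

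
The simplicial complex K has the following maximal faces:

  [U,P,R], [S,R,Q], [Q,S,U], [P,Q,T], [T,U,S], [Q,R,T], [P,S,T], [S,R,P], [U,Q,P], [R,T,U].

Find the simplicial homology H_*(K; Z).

Take the total order P < Q < R < S < T < U on the vertex set. Then K (dimension 2) consists of the simplices:

  0-simplices (6): P, Q, R, S, T, U
  1-simplices (15): PQ, PR, PS, PT, PU, QR, QS, QT, QU, RS, RT, RU, ST, SU, TU
  2-simplices (10): PQT, PQU, PRS, PRU, PST, QRS, QRT, QSU, RTU, STU

giving chain groups C_0 ≅ Z^6, C_1 ≅ Z^15, C_2 ≅ Z^10.

Boundary ∂_1: C_1 → C_0 maps an edge to its endpoints' difference, ∂[p,q] = q − p. For instance
  ∂QT = T − Q.
This gives a 6×15 integer matrix of rank 5; reducing to Smith normal form yields diagonal entries (1,1,1,1,1).

The boundary map ∂_2: C_2 → C_1 maps a triangle to the signed sum of its edges. For instance
  ∂QRS = RS − QS + QR,
  ∂PQT = QT − PT + PQ.
As a 15×10 matrix over Z this has rank 10, with invariant factors (1,1,1,1,1,1,1,1,1,2).

Now H_k = ker ∂_k / im ∂_{k+1}, so:

  H_0: rank C_0 − rank ∂_1 = 6 − 5 = 1, and the invariant factors of ∂_1 are all 1, so H_0 ≅ Z.
  H_1: rank ker ∂_1 − rank ∂_2 = (15 − 5) − 10 = 0, and ∂_2 has invariant factor 2 > 1, so H_1 ≅ Z/2.
  H_2: rank ker ∂_2 − rank ∂_3 = (10 − 10) − 0 = 0, and there is no ∂_3, so H_2 ≅ 0.

H_0 ≅ Z,  H_1 ≅ Z/2,  H_2 = 0.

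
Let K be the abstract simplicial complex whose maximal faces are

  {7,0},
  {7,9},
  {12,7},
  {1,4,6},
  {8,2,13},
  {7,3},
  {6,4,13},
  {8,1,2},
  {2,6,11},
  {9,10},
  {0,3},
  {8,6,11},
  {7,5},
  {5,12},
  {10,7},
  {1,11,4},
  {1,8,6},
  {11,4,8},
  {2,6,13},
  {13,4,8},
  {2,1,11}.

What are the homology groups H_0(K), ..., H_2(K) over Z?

H_0 ≅ Z^2,  H_1 ≅ Z^3 ⊕ Z/2Z,  H_2 = 0.

Take the total order 0 < 1 < 2 < 3 < 4 < 5 < 6 < 7 < 8 < 9 < 10 < 11 < 12 < 13 on the vertex set. Then K (dimension 2) consists of the simplices:

  0-simplices (14): [0], [1], [2], [3], [4], [5], [6], [7], [8], [9], [10], [11], [12], [13]
  1-simplices (27): (27 of them)
  2-simplices (12): [1,2,8], [1,2,11], [1,4,6], [1,4,11], [1,6,8], [2,6,11], [2,6,13], [2,8,13], [4,6,13], [4,8,11], [4,8,13], [6,8,11]

giving chain groups C_0 ≅ Z^14, C_1 ≅ Z^27, C_2 ≅ Z^12.

∂_1: C_1 → C_0 sends each edge [p,q] (with p < q) to q − p. For instance
  ∂[2,6] = [6] − [2].
The resulting 14×27 matrix has rank 12, and its Smith normal form has invariant factors (1,1,1,1,1,1,1,1,1,1,1,1).

Boundary ∂_2: C_2 → C_1 acts by ∂[p,q,r] = [q,r] − [p,r] + [p,q]. For instance
  ∂[2,8,13] = [8,13] − [2,13] + [2,8],
  ∂[1,2,11] = [2,11] − [1,11] + [1,2].
The resulting 27×12 matrix has rank 12, and its Smith normal form has invariant factors (1,1,1,1,1,1,1,1,1,1,1,2).

Computing H_k = (kernel of ∂_k) / (image of ∂_{k+1}):

  H_0: rank C_0 − rank ∂_1 = 14 − 12 = 2, and the invariant factors of ∂_1 are all 1, so H_0 ≅ Z^2.
  H_1: rank ker ∂_1 − rank ∂_2 = (27 − 12) − 12 = 3, and ∂_2 has invariant factor 2 > 1, so H_1 ≅ Z^3 ⊕ Z/2Z.
  H_2: rank ker ∂_2 − rank ∂_3 = (12 − 12) − 0 = 0, and there is no ∂_3, so H_2 ≅ 0.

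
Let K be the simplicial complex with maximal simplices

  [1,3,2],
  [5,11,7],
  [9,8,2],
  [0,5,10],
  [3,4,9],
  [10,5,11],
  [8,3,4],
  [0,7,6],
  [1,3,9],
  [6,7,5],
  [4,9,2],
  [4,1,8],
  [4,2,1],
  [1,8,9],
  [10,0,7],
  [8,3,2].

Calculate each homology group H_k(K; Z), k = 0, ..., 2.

Order the vertices as 0 < 1 < 2 < 3 < 4 < 5 < 6 < 7 < 8 < 9 < 10 < 11. Listing each simplex with vertices in this order, K has dimension 2 with simplices:

  0-simplices (12): [0], [1], [2], [3], [4], [5], [6], [7], [8], [9], [10], [11]
  1-simplices (27): (27 of them)
  2-simplices (16): [0,5,10], [0,6,7], [0,7,10], [1,2,3], [1,2,4], [1,3,9], [1,4,8], [1,8,9], [2,3,8], [2,4,9], [2,8,9], [3,4,8], [3,4,9], [5,6,7], [5,7,11], [5,10,11]

so the chain groups are C_0 ≅ Z^12, C_1 ≅ Z^27, C_2 ≅ Z^16.

The boundary map ∂_1: C_1 → C_0 sends each edge [p,q] (with p < q) to q − p.
As a 12×27 matrix over Z this has rank 10, with invariant factors (1,1,1,1,1,1,1,1,1,1).

The boundary map ∂_2: C_2 → C_1 acts by ∂[p,q,r] = [q,r] − [p,r] + [p,q]. For instance
  ∂[0,7,10] = [7,10] − [0,10] + [0,7],
  ∂[2,4,9] = [4,9] − [2,9] + [2,4].
As a 27×16 matrix over Z this has rank 16, with invariant factors (1,1,1,1,1,1,1,1,1,1,1,1,1,1,1,2).

From H_k ≅ ker(∂_k) / im(∂_{k+1}) we obtain:

  H_0: rank C_0 − rank ∂_1 = 12 − 10 = 2, and the invariant factors of ∂_1 are all 1, so H_0 = Z^2.
  H_1: rank ker ∂_1 − rank ∂_2 = (27 − 10) − 16 = 1, and ∂_2 has invariant factor 2 > 1, so H_1 = Z ⊕ Z/2Z.
  H_2: rank ker ∂_2 − rank ∂_3 = (16 − 16) − 0 = 0, and there is no ∂_3, so H_2 = 0.

As a check, the Euler characteristic is 12 − 27 + 16 = 1, which agrees with 2 − 1 + 0 = 1.
(K is a triangulation of the disjoint union of the cylinder S^1 x I and the real projective plane RP^2.)

H_0 = Z^2,  H_1 = Z ⊕ Z/2Z,  H_2 = 0.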